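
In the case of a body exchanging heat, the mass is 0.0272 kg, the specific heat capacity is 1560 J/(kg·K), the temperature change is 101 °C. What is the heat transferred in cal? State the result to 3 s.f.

Q is given directly by: Q = mcΔT.
m = 0.0272 kg; c = 1560 J/(kg·K); ΔT = 101 °C = 101.0 K.
Q = 4286 J
4286 J × (1 cal / 4.184 J) = 1024 cal

1020 cal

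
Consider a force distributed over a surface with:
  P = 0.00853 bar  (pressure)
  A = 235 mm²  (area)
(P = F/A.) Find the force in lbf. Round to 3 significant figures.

Rearranging: F = P·A.
P = 0.00853 bar = 853.0 Pa; A = 235 mm² = 2.350×10^-4 m².
F = 0.2005 N  (the unit combination reduces to kg·m/s² = N)
0.2005 N × (1 lbf / 4.448 N) = 0.04506 lbf

0.0451 lbf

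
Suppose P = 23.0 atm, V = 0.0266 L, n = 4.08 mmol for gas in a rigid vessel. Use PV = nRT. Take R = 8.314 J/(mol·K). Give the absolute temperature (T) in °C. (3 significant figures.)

1550 °C

Solving PV = nRT for T: T = PV/(nR).
P = 23.0 atm = 2.330×10^6 Pa; V = 0.0266 L = 2.660×10^-5 m³; n = 4.08 mmol = 0.004080 mol; R = 8.314 J/(mol·K).
T = 1827 K
1827 K − 273.15 = 1554 °C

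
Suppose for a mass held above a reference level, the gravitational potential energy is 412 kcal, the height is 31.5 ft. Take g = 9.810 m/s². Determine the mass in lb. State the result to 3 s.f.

Rearranging: m = PE/(g·h).
PE = 412 kcal = 1.724×10^6 J; h = 31.5 ft = 9.601 m; g = 9.810 m/s².
m = 18302 kg
18302 kg × (1 lb / 0.4536 kg) = 40349 lb

40300 lb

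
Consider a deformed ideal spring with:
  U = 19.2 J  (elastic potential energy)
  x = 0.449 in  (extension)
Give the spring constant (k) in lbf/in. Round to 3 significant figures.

Rearranging: k = 2U/x².
U = 19.2 J; x = 0.449 in = 0.01140 m.
k = 2.952×10^5 N/m
2.952×10^5 N/m × (1 lbf/in / 175.1 N/m) = 1686 lbf/in

1690 lbf/in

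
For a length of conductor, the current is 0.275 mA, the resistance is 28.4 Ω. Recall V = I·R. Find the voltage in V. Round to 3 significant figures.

0.00781 V

From Ohm's law: V = IR.
I = 0.275 mA = 2.750×10^-4 A; R = 28.4 Ω.
V = 0.007810 V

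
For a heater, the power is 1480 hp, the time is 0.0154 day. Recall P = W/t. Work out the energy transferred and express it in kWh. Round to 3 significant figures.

Rearranging: W = P·t.
P = 1480 hp = 1.104×10^6 W; t = 0.0154 day = 1331 s.
W = 1.468×10^9 J
1.468×10^9 J × (1 kWh / 3.600×10^6 J) = 407.9 kWh

408 kWh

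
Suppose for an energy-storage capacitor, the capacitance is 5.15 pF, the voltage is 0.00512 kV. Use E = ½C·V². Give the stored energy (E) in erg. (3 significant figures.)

E is given directly by: E = ½CV².
C = 5.15 pF = 5.150×10^-12 F; V = 0.00512 kV = 5.120 V.
E = 6.750×10^-11 J  (the unit combination reduces to kg·m²/s² = J)
6.750×10^-11 J × (1 erg / 1.000×10^-7 J) = 6.750×10^-4 erg

6.75×10^-4 erg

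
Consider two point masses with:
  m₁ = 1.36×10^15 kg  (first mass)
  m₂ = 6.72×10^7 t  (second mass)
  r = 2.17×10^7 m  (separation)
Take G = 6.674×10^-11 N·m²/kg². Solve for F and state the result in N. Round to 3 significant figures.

13.0 N

From Newton's law of gravitation: F = Gm₁m₂/r².
m₁ = 1.36×10^15 kg; m₂ = 6.72×10^7 t = 6.720×10^10 kg; r = 2.17×10^7 m; G = 6.674×10^-11 N·m²/kg².
F = 12.95 N  (the unit combination reduces to kg·m/s² = N)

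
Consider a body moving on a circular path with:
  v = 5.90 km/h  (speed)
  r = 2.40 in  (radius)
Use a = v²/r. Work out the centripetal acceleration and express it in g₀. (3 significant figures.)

Directly: a = v²/r.
v = 5.90 km/h = 1.639 m/s; r = 2.40 in = 0.06096 m.
a = 44.06 m/s²
44.06 m/s² × (1 g₀ / 9.807 m/s²) = 4.493 g₀

4.49 g₀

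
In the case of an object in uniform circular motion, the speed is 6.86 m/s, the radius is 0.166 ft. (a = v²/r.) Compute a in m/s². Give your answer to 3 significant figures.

a is given directly by: a = v²/r.
v = 6.86 m/s; r = 0.166 ft = 0.05060 m.
a = 930.1 m/s²

930 m/s²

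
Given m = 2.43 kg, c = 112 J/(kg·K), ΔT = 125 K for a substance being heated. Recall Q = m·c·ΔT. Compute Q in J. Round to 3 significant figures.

34000 J

Q is given directly by: Q = mcΔT.
m = 2.43 kg; c = 112 J/(kg·K); ΔT = 125 K.
Q = 34020 J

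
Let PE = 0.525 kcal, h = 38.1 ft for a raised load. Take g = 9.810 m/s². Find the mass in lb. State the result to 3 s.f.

42.5 lb

Rearranging PE = m·g·h for m: m = PE/(g·h).
PE = 0.525 kcal = 2197 J; h = 38.1 ft = 11.61 m; g = 9.810 m/s².
m = 19.28 kg
19.28 kg × (1 lb / 0.4536 kg) = 42.51 lb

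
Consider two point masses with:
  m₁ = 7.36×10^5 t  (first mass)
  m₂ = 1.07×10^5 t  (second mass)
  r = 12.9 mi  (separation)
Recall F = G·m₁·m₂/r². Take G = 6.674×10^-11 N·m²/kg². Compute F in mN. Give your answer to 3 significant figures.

12.2 mN

Directly: F = Gm₁m₂/r².
m₁ = 7.36×10^5 t = 7.360×10^8 kg; m₂ = 1.07×10^5 t = 1.070×10^8 kg; r = 12.9 mi = 20761 m; G = 6.674×10^-11 N·m²/kg².
F = 0.01219 N
0.01219 N × (1 mN / 0.001000 N) = 12.19 mN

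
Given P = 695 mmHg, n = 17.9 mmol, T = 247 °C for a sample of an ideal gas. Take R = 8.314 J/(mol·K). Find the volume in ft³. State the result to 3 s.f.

0.0295 ft³

Rearranging PV = nRT for V: V = nRT/P.
P = 695 mmHg = 92659 Pa; n = 17.9 mmol = 0.01790 mol; T = 247 °C = 520.1 K; R = 8.314 J/(mol·K).
V = 8.354×10^-4 m³
8.354×10^-4 m³ × (1 ft³ / 0.02832 m³) = 0.02950 ft³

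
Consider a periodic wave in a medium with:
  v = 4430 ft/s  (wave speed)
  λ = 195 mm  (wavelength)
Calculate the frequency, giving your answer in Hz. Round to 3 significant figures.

6920 Hz

Solving v = f·λ for f: f = v/λ.
v = 4430 ft/s = 1350 m/s; λ = 195 mm = 0.1950 m.
f = 6924 Hz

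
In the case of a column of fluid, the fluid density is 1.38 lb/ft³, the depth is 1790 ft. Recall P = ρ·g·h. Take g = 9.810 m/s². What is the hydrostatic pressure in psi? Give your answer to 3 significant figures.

17.2 psi

Directly: P = ρgh.
ρ = 1.38 lb/ft³ = 22.11 kg/m³; h = 1790 ft = 545.6 m; g = 9.810 m/s².
P = 1.183×10^5 Pa
1.183×10^5 Pa × (1 psi / 6895 Pa) = 17.16 psi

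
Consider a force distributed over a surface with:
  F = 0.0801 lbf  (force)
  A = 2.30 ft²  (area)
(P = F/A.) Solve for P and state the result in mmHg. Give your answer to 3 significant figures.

P is given directly by: P = F/A.
F = 0.0801 lbf = 0.3563 N; A = 2.30 ft² = 0.2137 m².
P = 1.667 Pa
1.667 Pa × (1 mmHg / 133.3 Pa) = 0.01251 mmHg

0.0125 mmHg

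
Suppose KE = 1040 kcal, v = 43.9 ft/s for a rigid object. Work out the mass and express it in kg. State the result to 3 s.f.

48600 kg

Solving KE = ½mv² for m: m = 2·KE/v².
KE = 1040 kcal = 4.351×10^6 J; v = 43.9 ft/s = 13.38 m/s.
m = 48607 kg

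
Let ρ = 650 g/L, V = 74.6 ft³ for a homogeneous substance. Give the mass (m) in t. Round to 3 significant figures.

Solving ρ = m/V for m: m = ρV.
ρ = 650 g/L = 650.0 kg/m³; V = 74.6 ft³ = 2.112 m³.
m = 1373 kg
1373 kg × (1 t / 1000 kg) = 1.373 t

1.37 t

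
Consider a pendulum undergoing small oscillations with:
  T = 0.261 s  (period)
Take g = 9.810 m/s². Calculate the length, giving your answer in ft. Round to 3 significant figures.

Solving T = 2π√(L/g) for L: L = g·(T/2π)².
T = 0.261 s; g = 9.810 m/s².
L = 0.01693 m
0.01693 m × (1 ft / 0.3048 m) = 0.05554 ft

0.0555 ft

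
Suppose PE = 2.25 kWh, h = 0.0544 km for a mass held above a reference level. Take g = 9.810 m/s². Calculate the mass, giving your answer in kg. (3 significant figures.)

Solving PE = m·g·h for m: m = PE/(g·h).
PE = 2.25 kWh = 8.100×10^6 J; h = 0.0544 km = 54.40 m; g = 9.810 m/s².
m = 15178 kg

15200 kg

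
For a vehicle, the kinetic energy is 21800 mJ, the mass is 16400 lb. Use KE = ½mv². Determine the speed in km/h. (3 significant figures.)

0.276 km/h

Solving KE = ½mv² for v: v = √(2·KE/m).
KE = 21800 mJ = 21.80 J; m = 16400 lb = 7439 kg.
v = 0.07656 m/s
0.07656 m/s × (1 km/h / 0.2778 m/s) = 0.2756 km/h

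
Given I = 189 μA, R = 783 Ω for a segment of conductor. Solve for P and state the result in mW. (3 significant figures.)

P is given directly by: P = I²R.
I = 189 μA = 1.890×10^-4 A; R = 783 Ω.
P = 2.797×10^-5 W
2.797×10^-5 W × (1 mW / 0.001000 W) = 0.02797 mW

0.0280 mW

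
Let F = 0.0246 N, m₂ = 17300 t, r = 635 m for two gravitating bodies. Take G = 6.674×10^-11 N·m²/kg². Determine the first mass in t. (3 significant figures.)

Solving F = G·m₁·m₂/r² for m₁: m₁ = F·r²/(G·m₂).
F = 0.0246 N; m₂ = 17300 t = 1.730×10^7 kg; r = 635 m; G = 6.674×10^-11 N·m²/kg².
m₁ = 8.591×10^6 kg
8.591×10^6 kg × (1 t / 1000 kg) = 8591 t

8590 t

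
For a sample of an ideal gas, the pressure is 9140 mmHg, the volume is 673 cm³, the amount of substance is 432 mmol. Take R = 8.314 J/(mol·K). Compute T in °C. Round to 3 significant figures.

Rearranging: T = PV/(nR).
P = 9140 mmHg = 1.219×10^6 Pa; V = 673 cm³ = 6.730×10^-4 m³; n = 432 mmol = 0.4320 mol; R = 8.314 J/(mol·K).
T = 228.3 K
228.3 K − 273.15 = -44.82 °C

-44.8 °C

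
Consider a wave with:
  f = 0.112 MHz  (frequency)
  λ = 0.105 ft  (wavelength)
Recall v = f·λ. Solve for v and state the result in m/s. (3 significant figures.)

v is given directly by: v = fλ.
f = 0.112 MHz = 1.120×10^5 Hz; λ = 0.105 ft = 0.03200 m.
v = 3584 m/s

3580 m/s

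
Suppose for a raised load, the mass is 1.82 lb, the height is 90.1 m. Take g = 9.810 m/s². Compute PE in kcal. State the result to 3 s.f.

PE is given directly by: PE = mgh.
m = 1.82 lb = 0.8255 kg; h = 90.1 m; g = 9.810 m/s².
PE = 729.7 J  (the unit combination reduces to kg·m²/s² = J)
729.7 J × (1 kcal / 4184 J) = 0.1744 kcal

0.174 kcal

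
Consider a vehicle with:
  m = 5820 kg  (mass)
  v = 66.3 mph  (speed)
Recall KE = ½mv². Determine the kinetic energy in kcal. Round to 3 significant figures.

611 kcal

Directly: KE = ½mv².
m = 5820 kg; v = 66.3 mph = 29.64 m/s.
KE = 2.556×10^6 J
2.556×10^6 J × (1 kcal / 4184 J) = 611.0 kcal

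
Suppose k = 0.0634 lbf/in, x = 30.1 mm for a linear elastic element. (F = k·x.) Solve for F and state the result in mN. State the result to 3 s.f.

F is given directly by: F = kx.
k = 0.0634 lbf/in = 11.10 N/m; x = 30.1 mm = 0.03010 m.
F = 0.3342 N  (the unit combination reduces to kg·m/s² = N)
0.3342 N × (1 mN / 0.001000 N) = 334.2 mN

334 mN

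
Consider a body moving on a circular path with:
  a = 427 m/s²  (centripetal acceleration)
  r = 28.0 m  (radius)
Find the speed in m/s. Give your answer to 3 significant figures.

109 m/s

Solving a = v²/r for v: v = √(a·r).
a = 427 m/s²; r = 28.0 m.
v = 109.3 m/s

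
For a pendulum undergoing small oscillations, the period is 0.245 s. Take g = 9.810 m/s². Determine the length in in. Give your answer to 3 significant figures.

Rearranging T = 2π√(L/g) for L: L = g·(T/2π)².
T = 0.245 s; g = 9.810 m/s².
L = 0.01492 m
0.01492 m × (1 in / 0.02540 m) = 0.5872 in

0.587 in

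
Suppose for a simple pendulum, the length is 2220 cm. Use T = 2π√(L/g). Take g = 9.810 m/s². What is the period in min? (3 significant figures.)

Directly: T = 2π√(L/g).
L = 2220 cm = 22.20 m; g = 9.810 m/s².
T = 9.452 s
9.452 s × (1 min / 60.00 s) = 0.1575 min

0.158 min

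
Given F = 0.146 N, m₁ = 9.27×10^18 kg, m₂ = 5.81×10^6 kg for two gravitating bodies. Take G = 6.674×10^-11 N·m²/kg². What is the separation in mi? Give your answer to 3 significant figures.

97500 mi

From Newton's law of gravitation: r = √(G·m₁m₂/F).
F = 0.146 N; m₁ = 9.27×10^18 kg; m₂ = 5.81×10^6 kg; G = 6.674×10^-11 N·m²/kg².
r = 1.569×10^8 m
1.569×10^8 m × (1 mi / 1609 m) = 97498 mi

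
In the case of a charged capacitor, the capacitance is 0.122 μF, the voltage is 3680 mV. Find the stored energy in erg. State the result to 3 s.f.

8.26 erg

Directly: E = ½CV².
C = 0.122 μF = 1.220×10^-7 F; V = 3680 mV = 3.680 V.
E = 8.261×10^-7 J  (the unit combination reduces to kg·m²/s² = J)
8.261×10^-7 J × (1 erg / 1.000×10^-7 J) = 8.261 erg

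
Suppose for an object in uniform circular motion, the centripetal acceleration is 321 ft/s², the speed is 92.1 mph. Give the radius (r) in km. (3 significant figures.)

Rearranging: r = v²/a.
a = 321 ft/s² = 97.84 m/s²; v = 92.1 mph = 41.17 m/s.
r = 17.33 m
17.33 m × (1 km / 1000 m) = 0.01733 km

0.0173 km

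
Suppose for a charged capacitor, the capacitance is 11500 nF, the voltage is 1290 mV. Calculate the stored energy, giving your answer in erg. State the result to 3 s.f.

95.7 erg

E is given directly by: E = ½CV².
C = 11500 nF = 1.150×10^-5 F; V = 1290 mV = 1.290 V.
E = 9.569×10^-6 J
9.569×10^-6 J × (1 erg / 1.000×10^-7 J) = 95.69 erg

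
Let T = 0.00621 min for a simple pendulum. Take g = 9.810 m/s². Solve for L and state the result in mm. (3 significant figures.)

Rearranging T = 2π√(L/g) for L: L = g·(T/2π)².
T = 0.00621 min = 0.3726 s; g = 9.810 m/s².
L = 0.03450 m
0.03450 m × (1 mm / 0.001000 m) = 34.50 mm

34.5 mm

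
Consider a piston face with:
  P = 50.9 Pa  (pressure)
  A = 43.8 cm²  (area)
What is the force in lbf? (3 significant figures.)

0.0501 lbf

Rearranging P = F/A for F: F = P·A.
P = 50.9 Pa; A = 43.8 cm² = 0.004380 m².
F = 0.2229 N  (the unit combination reduces to kg·m/s² = N)
0.2229 N × (1 lbf / 4.448 N) = 0.05012 lbf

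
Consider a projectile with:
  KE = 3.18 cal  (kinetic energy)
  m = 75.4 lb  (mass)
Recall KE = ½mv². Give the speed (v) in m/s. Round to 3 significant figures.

0.882 m/s

Rearranging KE = ½mv² for v: v = √(2·KE/m).
KE = 3.18 cal = 13.31 J; m = 75.4 lb = 34.20 kg.
v = 0.8821 m/s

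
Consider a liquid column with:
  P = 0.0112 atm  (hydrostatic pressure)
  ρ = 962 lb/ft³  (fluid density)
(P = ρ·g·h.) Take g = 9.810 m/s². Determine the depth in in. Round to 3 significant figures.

0.296 in

Rearranging: h = P/(ρ·g).
P = 0.0112 atm = 1135 Pa; ρ = 962 lb/ft³ = 15410 kg/m³; g = 9.810 m/s².
h = 0.007507 m
0.007507 m × (1 in / 0.02540 m) = 0.2956 in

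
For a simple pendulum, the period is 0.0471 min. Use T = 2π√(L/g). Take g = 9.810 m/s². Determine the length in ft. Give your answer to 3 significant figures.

6.51 ft

Solving T = 2π√(L/g) for L: L = g·(T/2π)².
T = 0.0471 min = 2.826 s; g = 9.810 m/s².
L = 1.985 m
1.985 m × (1 ft / 0.3048 m) = 6.511 ft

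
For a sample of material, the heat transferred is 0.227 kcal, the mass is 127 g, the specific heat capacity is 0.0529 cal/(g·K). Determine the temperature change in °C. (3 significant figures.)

Rearranging: ΔT = Q/(m·c).
Q = 0.227 kcal = 949.8 J; m = 127 g = 0.1270 kg; c = 0.0529 cal/(g·K) = 221.3 J/(kg·K).
ΔT = 33.79 K
Since 1 °C = 1 K, 33.79 °C.

33.8 °C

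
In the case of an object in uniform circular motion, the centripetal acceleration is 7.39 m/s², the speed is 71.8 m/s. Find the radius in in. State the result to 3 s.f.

27500 in

Rearranging: r = v²/a.
a = 7.39 m/s²; v = 71.8 m/s.
r = 697.6 m
697.6 m × (1 in / 0.02540 m) = 27464 in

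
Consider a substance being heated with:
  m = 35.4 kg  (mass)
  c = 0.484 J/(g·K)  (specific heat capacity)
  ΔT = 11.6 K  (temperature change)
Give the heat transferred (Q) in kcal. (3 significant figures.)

Directly: Q = mcΔT.
m = 35.4 kg; c = 0.484 J/(g·K) = 484.0 J/(kg·K); ΔT = 11.6 K.
Q = 1.987×10^5 J
1.987×10^5 J × (1 kcal / 4184 J) = 47.50 kcal

47.5 kcal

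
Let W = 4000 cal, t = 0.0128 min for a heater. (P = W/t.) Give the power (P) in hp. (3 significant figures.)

P is given directly by: P = W/t.
W = 4000 cal = 16736 J; t = 0.0128 min = 0.7680 s.
P = 21792 W
21792 W × (1 hp / 745.7 W) = 29.22 hp

29.2 hp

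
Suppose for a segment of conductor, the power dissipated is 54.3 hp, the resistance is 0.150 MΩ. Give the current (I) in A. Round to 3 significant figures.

Solving P = I²R for I: I = √(P/R).
P = 54.3 hp = 40492 W; R = 0.150 MΩ = 1.500×10^5 Ω.
I = 0.5196 A

0.520 A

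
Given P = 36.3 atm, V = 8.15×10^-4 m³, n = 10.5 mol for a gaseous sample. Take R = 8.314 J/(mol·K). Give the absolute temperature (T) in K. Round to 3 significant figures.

Solving PV = nRT for T: T = PV/(nR).
P = 36.3 atm = 3.678×10^6 Pa; V = 8.15×10^-4 m³; n = 10.5 mol; R = 8.314 J/(mol·K).
T = 34.34 K

34.3 K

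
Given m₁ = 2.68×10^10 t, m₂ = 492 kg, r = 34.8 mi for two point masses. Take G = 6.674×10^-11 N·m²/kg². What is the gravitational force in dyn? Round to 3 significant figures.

28.1 dyn

From Newton's law of gravitation: F = Gm₁m₂/r².
m₁ = 2.68×10^10 t = 2.680×10^13 kg; m₂ = 492 kg; r = 34.8 mi = 56005 m; G = 6.674×10^-11 N·m²/kg².
F = 2.806×10^-4 N
2.806×10^-4 N × (1 dyn / 1.000×10^-5 N) = 28.06 dyn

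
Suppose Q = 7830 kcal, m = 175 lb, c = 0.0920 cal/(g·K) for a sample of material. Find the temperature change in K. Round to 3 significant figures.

1070 K

Solving Q = m·c·ΔT for ΔT: ΔT = Q/(m·c).
Q = 7830 kcal = 3.276×10^7 J; m = 175 lb = 79.38 kg; c = 0.0920 cal/(g·K) = 384.9 J/(kg·K).
ΔT = 1072 K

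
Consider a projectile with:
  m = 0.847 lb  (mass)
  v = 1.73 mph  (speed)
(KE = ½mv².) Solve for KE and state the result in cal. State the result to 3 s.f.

KE is given directly by: KE = ½mv².
m = 0.847 lb = 0.3842 kg; v = 1.73 mph = 0.7734 m/s.
KE = 0.1149 J  (the unit combination reduces to kg·m²/s² = J)
0.1149 J × (1 cal / 4.184 J) = 0.02746 cal

0.0275 cal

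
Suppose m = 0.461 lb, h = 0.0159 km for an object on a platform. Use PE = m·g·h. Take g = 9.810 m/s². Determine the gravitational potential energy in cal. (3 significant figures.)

7.80 cal

Directly: PE = mgh.
m = 0.461 lb = 0.2091 kg; h = 0.0159 km = 15.90 m; g = 9.810 m/s².
PE = 32.62 J  (the unit combination reduces to kg·m²/s² = J)
32.62 J × (1 cal / 4.184 J) = 7.795 cal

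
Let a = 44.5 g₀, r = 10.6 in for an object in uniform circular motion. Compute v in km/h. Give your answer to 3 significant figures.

39.0 km/h

Rearranging a = v²/r for v: v = √(a·r).
a = 44.5 g₀ = 436.4 m/s²; r = 10.6 in = 0.2692 m.
v = 10.84 m/s
10.84 m/s × (1 km/h / 0.2778 m/s) = 39.02 km/h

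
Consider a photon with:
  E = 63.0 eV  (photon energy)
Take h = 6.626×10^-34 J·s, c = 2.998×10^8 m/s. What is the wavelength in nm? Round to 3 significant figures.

19.7 nm

Rearranging: λ = hc/E.
E = 63.0 eV = 1.009×10^-17 J; h = 6.626×10^-34 J·s; c = 2.998×10^8 m/s.
λ = 1.968×10^-8 m
1.968×10^-8 m × (1 nm / 1.000×10^-9 m) = 19.68 nm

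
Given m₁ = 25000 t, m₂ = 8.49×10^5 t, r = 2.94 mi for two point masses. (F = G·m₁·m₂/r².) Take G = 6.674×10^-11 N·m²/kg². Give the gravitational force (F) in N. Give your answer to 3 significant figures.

F is given directly by: F = Gm₁m₂/r².
m₁ = 25000 t = 2.500×10^7 kg; m₂ = 8.49×10^5 t = 8.490×10^8 kg; r = 2.94 mi = 4731 m; G = 6.674×10^-11 N·m²/kg².
F = 0.06328 N

0.0633 N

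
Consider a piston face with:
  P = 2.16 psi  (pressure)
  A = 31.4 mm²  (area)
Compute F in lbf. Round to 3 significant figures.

0.105 lbf

Rearranging P = F/A for F: F = P·A.
P = 2.16 psi = 14893 Pa; A = 31.4 mm² = 3.140×10^-5 m².
F = 0.4676 N  (the unit combination reduces to kg·m/s² = N)
0.4676 N × (1 lbf / 4.448 N) = 0.1051 lbf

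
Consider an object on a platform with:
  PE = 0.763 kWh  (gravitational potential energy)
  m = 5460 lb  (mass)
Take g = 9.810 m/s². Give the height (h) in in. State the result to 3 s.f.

Rearranging: h = PE/(m·g).
PE = 0.763 kWh = 2.747×10^6 J; m = 5460 lb = 2477 kg; g = 9.810 m/s².
h = 113.1 m
113.1 m × (1 in / 0.02540 m) = 4451 in

4450 in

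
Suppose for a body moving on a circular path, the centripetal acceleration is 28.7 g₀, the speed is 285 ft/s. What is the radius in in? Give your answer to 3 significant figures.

1060 in

Rearranging: r = v²/a.
a = 28.7 g₀ = 281.5 m/s²; v = 285 ft/s = 86.87 m/s.
r = 26.81 m
26.81 m × (1 in / 0.02540 m) = 1056 in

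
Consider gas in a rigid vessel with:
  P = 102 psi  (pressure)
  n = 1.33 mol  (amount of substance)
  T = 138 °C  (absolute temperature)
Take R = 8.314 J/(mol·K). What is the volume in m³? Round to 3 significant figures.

0.00646 m³

From the ideal-gas law: V = nRT/P.
P = 102 psi = 7.033×10^5 Pa; n = 1.33 mol; T = 138 °C = 411.1 K; R = 8.314 J/(mol·K).
V = 0.006465 m³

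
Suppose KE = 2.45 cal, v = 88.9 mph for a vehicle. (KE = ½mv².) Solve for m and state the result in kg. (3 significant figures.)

0.0130 kg

Rearranging KE = ½mv² for m: m = 2·KE/v².
KE = 2.45 cal = 10.25 J; v = 88.9 mph = 39.74 m/s.
m = 0.01298 kg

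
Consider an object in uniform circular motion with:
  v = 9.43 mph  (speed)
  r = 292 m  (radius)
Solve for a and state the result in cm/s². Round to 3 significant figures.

Directly: a = v²/r.
v = 9.43 mph = 4.216 m/s; r = 292 m.
a = 0.06086 m/s²
0.06086 m/s² × (1 cm/s² / 0.01000 m/s²) = 6.086 cm/s²

6.09 cm/s²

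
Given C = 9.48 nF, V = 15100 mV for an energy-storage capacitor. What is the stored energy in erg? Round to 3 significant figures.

10.8 erg

E is given directly by: E = ½CV².
C = 9.48 nF = 9.480×10^-9 F; V = 15100 mV = 15.10 V.
E = 1.081×10^-6 J
1.081×10^-6 J × (1 erg / 1.000×10^-7 J) = 10.81 erg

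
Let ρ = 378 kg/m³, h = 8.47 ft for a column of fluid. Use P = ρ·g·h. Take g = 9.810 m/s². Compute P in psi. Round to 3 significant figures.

Directly: P = ρgh.
ρ = 378 kg/m³; h = 8.47 ft = 2.582 m; g = 9.810 m/s².
P = 9573 Pa
9573 Pa × (1 psi / 6895 Pa) = 1.388 psi

1.39 psi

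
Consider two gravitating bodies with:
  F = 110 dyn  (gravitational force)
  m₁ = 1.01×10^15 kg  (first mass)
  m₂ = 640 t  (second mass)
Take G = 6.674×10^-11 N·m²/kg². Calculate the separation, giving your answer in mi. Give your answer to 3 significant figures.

3890 mi

From Newton's law of gravitation: r = √(G·m₁m₂/F).
F = 110 dyn = 0.001100 N; m₁ = 1.01×10^15 kg; m₂ = 640 t = 6.400×10^5 kg; G = 6.674×10^-11 N·m²/kg².
r = 6.262×10^6 m
6.262×10^6 m × (1 mi / 1609 m) = 3891 mi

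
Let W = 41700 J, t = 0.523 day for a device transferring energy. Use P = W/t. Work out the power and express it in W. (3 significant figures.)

Directly: P = W/t.
W = 41700 J; t = 0.523 day = 45187 s.
P = 0.9228 W  (the unit combination reduces to kg·m²/s³ = W)

0.923 W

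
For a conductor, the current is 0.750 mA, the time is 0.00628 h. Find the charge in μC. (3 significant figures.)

Directly: q = It.
I = 0.750 mA = 7.500×10^-4 A; t = 0.00628 h = 22.61 s.
q = 0.01696 C
0.01696 C × (1 μC / 1.000×10^-6 C) = 16956 μC

17000 μC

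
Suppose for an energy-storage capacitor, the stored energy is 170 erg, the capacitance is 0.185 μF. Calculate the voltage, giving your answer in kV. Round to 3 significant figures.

0.0136 kV

Solving E = ½C·V² for V: V = √(2E/C).
E = 170 erg = 1.700×10^-5 J; C = 0.185 μF = 1.850×10^-7 F.
V = 13.56 V
13.56 V × (1 kV / 1000 V) = 0.01356 kV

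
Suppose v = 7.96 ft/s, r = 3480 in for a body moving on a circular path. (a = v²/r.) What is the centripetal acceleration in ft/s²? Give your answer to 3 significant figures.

a is given directly by: a = v²/r.
v = 7.96 ft/s = 2.426 m/s; r = 3480 in = 88.39 m.
a = 0.06660 m/s²
0.06660 m/s² × (1 ft/s² / 0.3048 m/s²) = 0.2185 ft/s²

0.218 ft/s²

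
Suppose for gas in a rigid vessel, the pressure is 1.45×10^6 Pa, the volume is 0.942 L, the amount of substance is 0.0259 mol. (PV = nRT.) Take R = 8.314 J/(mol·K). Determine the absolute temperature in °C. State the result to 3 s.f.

6070 °C

Rearranging PV = nRT for T: T = PV/(nR).
P = 1.45×10^6 Pa; V = 0.942 L = 9.420×10^-4 m³; n = 0.0259 mol; R = 8.314 J/(mol·K).
T = 6343 K
6343 K − 273.15 = 6070 °C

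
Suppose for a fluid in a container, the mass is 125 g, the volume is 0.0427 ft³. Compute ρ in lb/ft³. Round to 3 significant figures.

6.45 lb/ft³

ρ is given directly by: ρ = m/V.
m = 125 g = 0.1250 kg; V = 0.0427 ft³ = 0.001209 m³.
ρ = 103.4 kg/m³
103.4 kg/m³ × (1 lb/ft³ / 16.02 kg/m³) = 6.454 lb/ft³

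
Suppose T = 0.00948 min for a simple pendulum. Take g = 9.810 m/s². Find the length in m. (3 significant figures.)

Rearranging T = 2π√(L/g) for L: L = g·(T/2π)².
T = 0.00948 min = 0.5688 s; g = 9.810 m/s².
L = 0.08039 m

0.0804 m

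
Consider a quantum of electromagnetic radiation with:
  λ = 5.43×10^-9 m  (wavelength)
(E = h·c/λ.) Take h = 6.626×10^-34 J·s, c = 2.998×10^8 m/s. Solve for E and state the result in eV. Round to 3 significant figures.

228 eV

E is given directly by: E = hc/λ.
λ = 5.43×10^-9 m; h = 6.626×10^-34 J·s; c = 2.998×10^8 m/s.
E = 3.658×10^-17 J
3.658×10^-17 J × (1 eV / 1.602×10^-19 J) = 228.3 eV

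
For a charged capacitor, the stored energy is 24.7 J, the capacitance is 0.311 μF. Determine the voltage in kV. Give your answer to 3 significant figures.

12.6 kV

Rearranging: V = √(2E/C).
E = 24.7 J; C = 0.311 μF = 3.110×10^-7 F.
V = 12603 V
12603 V × (1 kV / 1000 V) = 12.60 kV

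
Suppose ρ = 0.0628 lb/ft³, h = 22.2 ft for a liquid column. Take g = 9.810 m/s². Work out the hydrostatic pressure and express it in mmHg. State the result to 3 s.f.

Directly: P = ρgh.
ρ = 0.0628 lb/ft³ = 1.006 kg/m³; h = 22.2 ft = 6.767 m; g = 9.810 m/s².
P = 66.78 Pa  (the unit combination reduces to kg/(m·s²) = Pa)
66.78 Pa × (1 mmHg / 133.3 Pa) = 0.5009 mmHg

0.501 mmHg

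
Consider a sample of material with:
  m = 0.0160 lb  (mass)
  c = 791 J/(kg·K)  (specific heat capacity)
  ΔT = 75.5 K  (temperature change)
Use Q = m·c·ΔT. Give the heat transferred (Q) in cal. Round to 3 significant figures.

104 cal

Q is given directly by: Q = mcΔT.
m = 0.0160 lb = 0.007257 kg; c = 791 J/(kg·K); ΔT = 75.5 K.
Q = 433.4 J
433.4 J × (1 cal / 4.184 J) = 103.6 cal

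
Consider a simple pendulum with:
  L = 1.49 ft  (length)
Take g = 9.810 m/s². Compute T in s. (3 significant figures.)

1.35 s

Directly: T = 2π√(L/g).
L = 1.49 ft = 0.4542 m; g = 9.810 m/s².
T = 1.352 s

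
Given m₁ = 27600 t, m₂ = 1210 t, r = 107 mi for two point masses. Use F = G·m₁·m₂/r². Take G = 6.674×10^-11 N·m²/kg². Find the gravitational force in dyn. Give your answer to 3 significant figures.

0.00752 dyn

From Newton's law of gravitation: F = Gm₁m₂/r².
m₁ = 27600 t = 2.760×10^7 kg; m₂ = 1210 t = 1.210×10^6 kg; r = 107 mi = 1.722×10^5 m; G = 6.674×10^-11 N·m²/kg².
F = 7.516×10^-8 N
7.516×10^-8 N × (1 dyn / 1.000×10^-5 N) = 0.007516 dyn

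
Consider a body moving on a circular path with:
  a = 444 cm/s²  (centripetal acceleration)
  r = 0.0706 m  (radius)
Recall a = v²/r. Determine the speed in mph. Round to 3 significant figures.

1.25 mph

Rearranging a = v²/r for v: v = √(a·r).
a = 444 cm/s² = 4.440 m/s²; r = 0.0706 m.
v = 0.5599 m/s
0.5599 m/s × (1 mph / 0.4470 m/s) = 1.252 mph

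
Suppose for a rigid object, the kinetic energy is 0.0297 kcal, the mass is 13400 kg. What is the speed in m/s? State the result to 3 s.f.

Rearranging KE = ½mv² for v: v = √(2·KE/m).
KE = 0.0297 kcal = 124.3 J; m = 13400 kg.
v = 0.1362 m/s

0.136 m/s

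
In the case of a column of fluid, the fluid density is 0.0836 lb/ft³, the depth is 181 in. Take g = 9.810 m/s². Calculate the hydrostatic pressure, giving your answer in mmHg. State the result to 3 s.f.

0.453 mmHg

Directly: P = ρgh.
ρ = 0.0836 lb/ft³ = 1.339 kg/m³; h = 181 in = 4.597 m; g = 9.810 m/s².
P = 60.40 Pa  (the unit combination reduces to kg/(m·s²) = Pa)
60.40 Pa × (1 mmHg / 133.3 Pa) = 0.4530 mmHg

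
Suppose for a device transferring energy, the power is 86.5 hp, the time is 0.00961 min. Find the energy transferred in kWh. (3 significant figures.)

0.0103 kWh

Rearranging P = W/t for W: W = P·t.
P = 86.5 hp = 64503 W; t = 0.00961 min = 0.5766 s.
W = 37192 J
37192 J × (1 kWh / 3.600×10^6 J) = 0.01033 kWh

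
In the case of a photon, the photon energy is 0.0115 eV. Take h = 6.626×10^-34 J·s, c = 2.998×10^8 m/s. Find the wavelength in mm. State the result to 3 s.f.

Rearranging: λ = hc/E.
E = 0.0115 eV = 1.843×10^-21 J; h = 6.626×10^-34 J·s; c = 2.998×10^8 m/s.
λ = 1.078×10^-4 m
1.078×10^-4 m × (1 mm / 0.001000 m) = 0.1078 mm

0.108 mm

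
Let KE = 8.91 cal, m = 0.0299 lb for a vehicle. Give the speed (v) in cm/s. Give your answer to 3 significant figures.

7410 cm/s

Solving KE = ½mv² for v: v = √(2·KE/m).
KE = 8.91 cal = 37.28 J; m = 0.0299 lb = 0.01356 kg.
v = 74.14 m/s
74.14 m/s × (1 cm/s / 0.01000 m/s) = 7414 cm/s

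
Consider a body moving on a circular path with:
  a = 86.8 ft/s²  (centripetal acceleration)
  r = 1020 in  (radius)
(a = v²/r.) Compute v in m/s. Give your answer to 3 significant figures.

26.2 m/s

Rearranging a = v²/r for v: v = √(a·r).
a = 86.8 ft/s² = 26.46 m/s²; r = 1020 in = 25.91 m.
v = 26.18 m/s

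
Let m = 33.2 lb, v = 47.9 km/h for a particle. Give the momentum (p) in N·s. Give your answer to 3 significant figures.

p is given directly by: p = mv.
m = 33.2 lb = 15.06 kg; v = 47.9 km/h = 13.31 m/s.
p = 200.4 kg·m/s
Since 1 N·s = 1 kg·m/s, 200.4 N·s.

200 N·s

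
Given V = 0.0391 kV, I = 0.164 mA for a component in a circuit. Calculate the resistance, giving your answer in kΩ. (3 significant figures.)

Rearranging: R = V/I.
V = 0.0391 kV = 39.10 V; I = 0.164 mA = 1.640×10^-4 A.
R = 2.384×10^5 Ω
2.384×10^5 Ω × (1 kΩ / 1000 Ω) = 238.4 kΩ

238 kΩ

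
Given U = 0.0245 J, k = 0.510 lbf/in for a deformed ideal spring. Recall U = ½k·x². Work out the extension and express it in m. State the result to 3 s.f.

0.0234 m

Rearranging: x = √(2U/k).
U = 0.0245 J; k = 0.510 lbf/in = 89.31 N/m.
x = 0.02342 m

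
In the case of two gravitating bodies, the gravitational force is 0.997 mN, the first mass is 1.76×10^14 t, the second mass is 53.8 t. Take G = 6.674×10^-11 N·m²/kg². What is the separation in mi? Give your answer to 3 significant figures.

15600 mi

From Newton's law of gravitation: r = √(G·m₁m₂/F).
F = 0.997 mN = 9.970×10^-4 N; m₁ = 1.76×10^14 t = 1.760×10^17 kg; m₂ = 53.8 t = 53800 kg; G = 6.674×10^-11 N·m²/kg².
r = 2.518×10^7 m
2.518×10^7 m × (1 mi / 1609 m) = 15644 mi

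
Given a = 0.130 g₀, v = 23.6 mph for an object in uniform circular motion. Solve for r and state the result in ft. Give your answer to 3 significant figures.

286 ft

Rearranging: r = v²/a.
a = 0.130 g₀ = 1.275 m/s²; v = 23.6 mph = 10.55 m/s.
r = 87.31 m
87.31 m × (1 ft / 0.3048 m) = 286.4 ft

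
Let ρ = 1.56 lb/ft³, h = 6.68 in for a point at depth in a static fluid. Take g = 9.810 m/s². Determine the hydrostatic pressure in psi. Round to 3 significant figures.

P is given directly by: P = ρgh.
ρ = 1.56 lb/ft³ = 24.99 kg/m³; h = 6.68 in = 0.1697 m; g = 9.810 m/s².
P = 41.59 Pa  (the unit combination reduces to kg/(m·s²) = Pa)
41.59 Pa × (1 psi / 6895 Pa) = 0.006033 psi

0.00603 psi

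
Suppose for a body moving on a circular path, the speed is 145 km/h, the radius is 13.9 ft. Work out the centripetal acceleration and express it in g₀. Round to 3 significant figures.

a is given directly by: a = v²/r.
v = 145 km/h = 40.28 m/s; r = 13.9 ft = 4.237 m.
a = 382.9 m/s²
382.9 m/s² × (1 g₀ / 9.807 m/s²) = 39.05 g₀

39.0 g₀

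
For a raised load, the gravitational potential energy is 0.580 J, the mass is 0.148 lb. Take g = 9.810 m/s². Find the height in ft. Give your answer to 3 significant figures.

2.89 ft

Solving PE = m·g·h for h: h = PE/(m·g).
PE = 0.580 J; m = 0.148 lb = 0.06713 kg; g = 9.810 m/s².
h = 0.8807 m
0.8807 m × (1 ft / 0.3048 m) = 2.889 ft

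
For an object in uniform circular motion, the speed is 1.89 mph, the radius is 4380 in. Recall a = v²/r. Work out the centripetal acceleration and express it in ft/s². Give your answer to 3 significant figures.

0.0211 ft/s²

a is given directly by: a = v²/r.
v = 1.89 mph = 0.8449 m/s; r = 4380 in = 111.3 m.
a = 0.006417 m/s²
0.006417 m/s² × (1 ft/s² / 0.3048 m/s²) = 0.02105 ft/s²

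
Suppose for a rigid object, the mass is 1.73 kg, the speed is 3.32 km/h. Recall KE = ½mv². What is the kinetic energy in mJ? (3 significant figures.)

736 mJ

Directly: KE = ½mv².
m = 1.73 kg; v = 3.32 km/h = 0.9222 m/s.
KE = 0.7357 J  (the unit combination reduces to kg·m²/s² = J)
0.7357 J × (1 mJ / 0.001000 J) = 735.7 mJ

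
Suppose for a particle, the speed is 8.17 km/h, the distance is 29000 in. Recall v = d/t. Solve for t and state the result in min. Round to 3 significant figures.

Rearranging: t = d/v.
v = 8.17 km/h = 2.269 m/s; d = 29000 in = 736.6 m.
t = 324.6 s
324.6 s × (1 min / 60.00 s) = 5.410 min

5.41 min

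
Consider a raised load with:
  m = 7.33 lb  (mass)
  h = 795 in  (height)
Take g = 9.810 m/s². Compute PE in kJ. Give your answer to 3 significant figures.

0.659 kJ

Directly: PE = mgh.
m = 7.33 lb = 3.325 kg; h = 795 in = 20.19 m; g = 9.810 m/s².
PE = 658.6 J  (the unit combination reduces to kg·m²/s² = J)
658.6 J × (1 kJ / 1000 J) = 0.6586 kJ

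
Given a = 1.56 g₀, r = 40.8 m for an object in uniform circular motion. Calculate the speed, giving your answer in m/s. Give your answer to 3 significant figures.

25.0 m/s

Solving a = v²/r for v: v = √(a·r).
a = 1.56 g₀ = 15.30 m/s²; r = 40.8 m.
v = 24.98 m/s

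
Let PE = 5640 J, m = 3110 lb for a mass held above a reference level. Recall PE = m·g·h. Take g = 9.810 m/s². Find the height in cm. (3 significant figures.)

Rearranging PE = m·g·h for h: h = PE/(m·g).
PE = 5640 J; m = 3110 lb = 1411 kg; g = 9.810 m/s².
h = 0.4076 m
0.4076 m × (1 cm / 0.01000 m) = 40.76 cm

40.8 cm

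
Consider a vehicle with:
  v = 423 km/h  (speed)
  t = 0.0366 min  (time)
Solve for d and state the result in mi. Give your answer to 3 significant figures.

Solving v = d/t for d: d = v·t.
v = 423 km/h = 117.5 m/s; t = 0.0366 min = 2.196 s.
d = 258.0 m
258.0 m × (1 mi / 1609 m) = 0.1603 mi

0.160 mi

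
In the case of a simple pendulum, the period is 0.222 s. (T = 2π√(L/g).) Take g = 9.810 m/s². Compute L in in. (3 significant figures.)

Rearranging: L = g·(T/2π)².
T = 0.222 s; g = 9.810 m/s².
L = 0.01225 m
0.01225 m × (1 in / 0.02540 m) = 0.4821 in

0.482 in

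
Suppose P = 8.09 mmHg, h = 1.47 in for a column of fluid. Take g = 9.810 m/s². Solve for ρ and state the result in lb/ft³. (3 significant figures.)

Solving P = ρ·g·h for ρ: ρ = P/(g·h).
P = 8.09 mmHg = 1079 Pa; h = 1.47 in = 0.03734 m; g = 9.810 m/s².
ρ = 2945 kg/m³
2945 kg/m³ × (1 lb/ft³ / 16.02 kg/m³) = 183.8 lb/ft³

184 lb/ft³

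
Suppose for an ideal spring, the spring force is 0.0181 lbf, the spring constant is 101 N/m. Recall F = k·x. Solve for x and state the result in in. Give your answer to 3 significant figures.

From Hooke's law: x = F/k.
F = 0.0181 lbf = 0.08051 N; k = 101 N/m.
x = 7.972×10^-4 m
7.972×10^-4 m × (1 in / 0.02540 m) = 0.03138 in

0.0314 in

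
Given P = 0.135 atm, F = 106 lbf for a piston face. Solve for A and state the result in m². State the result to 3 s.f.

0.0345 m²

Rearranging: A = F/P.
P = 0.135 atm = 13679 Pa; F = 106 lbf = 471.5 N.
A = 0.03447 m²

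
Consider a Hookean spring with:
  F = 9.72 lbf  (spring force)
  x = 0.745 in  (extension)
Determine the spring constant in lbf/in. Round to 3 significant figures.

13.0 lbf/in

Solving F = k·x for k: k = F/x.
F = 9.72 lbf = 43.24 N; x = 0.745 in = 0.01892 m.
k = 2285 N/m
2285 N/m × (1 lbf/in / 175.1 N/m) = 13.05 lbf/in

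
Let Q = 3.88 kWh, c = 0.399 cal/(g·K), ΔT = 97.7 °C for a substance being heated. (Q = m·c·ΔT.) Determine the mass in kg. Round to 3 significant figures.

85.6 kg

Rearranging Q = m·c·ΔT for m: m = Q/(c·ΔT).
Q = 3.88 kWh = 1.397×10^7 J; c = 0.399 cal/(g·K) = 1669 J/(kg·K); ΔT = 97.7 °C = 97.70 K.
m = 85.64 kg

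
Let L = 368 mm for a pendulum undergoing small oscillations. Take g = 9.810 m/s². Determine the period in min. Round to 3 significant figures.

T is given directly by: T = 2π√(L/g).
L = 368 mm = 0.3680 m; g = 9.810 m/s².
T = 1.217 s
1.217 s × (1 min / 60.00 s) = 0.02028 min

0.0203 min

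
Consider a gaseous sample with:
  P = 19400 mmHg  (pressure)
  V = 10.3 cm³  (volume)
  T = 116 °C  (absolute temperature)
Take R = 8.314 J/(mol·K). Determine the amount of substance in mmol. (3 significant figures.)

8.23 mmol

From the ideal-gas law: n = PV/(RT).
P = 19400 mmHg = 2.586×10^6 Pa; V = 10.3 cm³ = 1.030×10^-5 m³; T = 116 °C = 389.1 K; R = 8.314 J/(mol·K).
n = 0.008234 mol
0.008234 mol × (1 mmol / 0.001000 mol) = 8.234 mmol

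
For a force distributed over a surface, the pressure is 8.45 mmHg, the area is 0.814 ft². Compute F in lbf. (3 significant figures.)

Rearranging: F = P·A.
P = 8.45 mmHg = 1127 Pa; A = 0.814 ft² = 0.07562 m².
F = 85.19 N
85.19 N × (1 lbf / 4.448 N) = 19.15 lbf

19.2 lbf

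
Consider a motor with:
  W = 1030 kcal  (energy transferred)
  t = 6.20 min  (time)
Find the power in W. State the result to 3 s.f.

11600 W

Directly: P = W/t.
W = 1030 kcal = 4.310×10^6 J; t = 6.20 min = 372.0 s.
P = 11585 W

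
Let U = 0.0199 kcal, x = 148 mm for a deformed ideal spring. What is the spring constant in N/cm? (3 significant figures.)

Rearranging: k = 2U/x².
U = 0.0199 kcal = 83.26 J; x = 148 mm = 0.1480 m.
k = 7602 N/m
7602 N/m × (1 N/cm / 100.0 N/m) = 76.02 N/cm

76.0 N/cm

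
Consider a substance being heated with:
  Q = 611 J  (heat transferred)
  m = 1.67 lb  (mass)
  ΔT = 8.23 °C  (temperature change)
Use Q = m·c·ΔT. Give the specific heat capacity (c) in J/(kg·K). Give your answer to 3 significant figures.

98.0 J/(kg·K)

Rearranging Q = m·c·ΔT for c: c = Q/(m·ΔT).
Q = 611 J; m = 1.67 lb = 0.7575 kg; ΔT = 8.23 °C = 8.230 K.
c = 98.01 J/(kg·K)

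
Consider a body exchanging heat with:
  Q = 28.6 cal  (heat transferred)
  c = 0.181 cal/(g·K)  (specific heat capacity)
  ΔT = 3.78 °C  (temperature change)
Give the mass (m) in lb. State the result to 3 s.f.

Rearranging Q = m·c·ΔT for m: m = Q/(c·ΔT).
Q = 28.6 cal = 119.7 J; c = 0.181 cal/(g·K) = 757.3 J/(kg·K); ΔT = 3.78 °C = 3.780 K.
m = 0.04180 kg
0.04180 kg × (1 lb / 0.4536 kg) = 0.09216 lb

0.0922 lb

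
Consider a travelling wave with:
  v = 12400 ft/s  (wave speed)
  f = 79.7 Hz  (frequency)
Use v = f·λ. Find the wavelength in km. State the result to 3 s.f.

Rearranging: λ = v/f.
v = 12400 ft/s = 3780 m/s; f = 79.7 Hz.
λ = 47.42 m
47.42 m × (1 km / 1000 m) = 0.04742 km

0.0474 km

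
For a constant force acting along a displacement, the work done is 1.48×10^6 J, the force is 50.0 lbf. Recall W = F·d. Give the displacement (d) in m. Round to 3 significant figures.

6650 m

Rearranging W = F·d for d: d = W/F.
W = 1.48×10^6 J; F = 50.0 lbf = 222.4 N.
d = 6654 m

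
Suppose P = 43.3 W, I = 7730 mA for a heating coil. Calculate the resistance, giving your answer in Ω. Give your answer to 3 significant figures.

0.725 Ω

Rearranging: R = P/I².
P = 43.3 W; I = 7730 mA = 7.730 A.
R = 0.7247 Ω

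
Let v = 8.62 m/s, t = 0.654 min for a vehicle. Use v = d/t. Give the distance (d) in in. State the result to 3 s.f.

Rearranging v = d/t for d: d = v·t.
v = 8.62 m/s; t = 0.654 min = 39.24 s.
d = 338.2 m
338.2 m × (1 in / 0.02540 m) = 13317 in

13300 in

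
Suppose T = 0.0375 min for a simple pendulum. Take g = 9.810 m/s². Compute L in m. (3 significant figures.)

Rearranging T = 2π√(L/g) for L: L = g·(T/2π)².
T = 0.0375 min = 2.250 s; g = 9.810 m/s².
L = 1.258 m

1.26 m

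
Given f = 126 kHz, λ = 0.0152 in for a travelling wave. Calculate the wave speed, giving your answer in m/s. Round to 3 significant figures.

48.6 m/s

v is given directly by: v = fλ.
f = 126 kHz = 1.260×10^5 Hz; λ = 0.0152 in = 3.861×10^-4 m.
v = 48.65 m/s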